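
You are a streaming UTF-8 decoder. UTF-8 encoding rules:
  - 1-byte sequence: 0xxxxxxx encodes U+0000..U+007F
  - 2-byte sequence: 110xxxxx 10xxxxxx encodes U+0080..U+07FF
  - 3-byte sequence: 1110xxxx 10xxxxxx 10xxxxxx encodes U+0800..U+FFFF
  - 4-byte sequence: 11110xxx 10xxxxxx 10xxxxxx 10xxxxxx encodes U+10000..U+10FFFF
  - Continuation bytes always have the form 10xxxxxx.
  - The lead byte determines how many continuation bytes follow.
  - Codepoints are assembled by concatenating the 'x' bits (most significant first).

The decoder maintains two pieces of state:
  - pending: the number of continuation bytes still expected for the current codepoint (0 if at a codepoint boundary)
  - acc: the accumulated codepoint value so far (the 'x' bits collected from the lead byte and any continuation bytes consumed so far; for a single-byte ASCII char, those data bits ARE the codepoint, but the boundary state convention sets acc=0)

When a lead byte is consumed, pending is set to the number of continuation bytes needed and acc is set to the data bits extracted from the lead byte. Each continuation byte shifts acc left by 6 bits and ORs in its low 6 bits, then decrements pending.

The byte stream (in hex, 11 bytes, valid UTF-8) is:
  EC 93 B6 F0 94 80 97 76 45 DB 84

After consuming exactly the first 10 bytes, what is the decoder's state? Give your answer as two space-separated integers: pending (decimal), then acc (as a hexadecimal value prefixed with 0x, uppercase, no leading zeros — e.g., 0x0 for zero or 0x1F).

Byte[0]=EC: 3-byte lead. pending=2, acc=0xC
Byte[1]=93: continuation. acc=(acc<<6)|0x13=0x313, pending=1
Byte[2]=B6: continuation. acc=(acc<<6)|0x36=0xC4F6, pending=0
Byte[3]=F0: 4-byte lead. pending=3, acc=0x0
Byte[4]=94: continuation. acc=(acc<<6)|0x14=0x14, pending=2
Byte[5]=80: continuation. acc=(acc<<6)|0x00=0x500, pending=1
Byte[6]=97: continuation. acc=(acc<<6)|0x17=0x14017, pending=0
Byte[7]=76: 1-byte. pending=0, acc=0x0
Byte[8]=45: 1-byte. pending=0, acc=0x0
Byte[9]=DB: 2-byte lead. pending=1, acc=0x1B

Answer: 1 0x1B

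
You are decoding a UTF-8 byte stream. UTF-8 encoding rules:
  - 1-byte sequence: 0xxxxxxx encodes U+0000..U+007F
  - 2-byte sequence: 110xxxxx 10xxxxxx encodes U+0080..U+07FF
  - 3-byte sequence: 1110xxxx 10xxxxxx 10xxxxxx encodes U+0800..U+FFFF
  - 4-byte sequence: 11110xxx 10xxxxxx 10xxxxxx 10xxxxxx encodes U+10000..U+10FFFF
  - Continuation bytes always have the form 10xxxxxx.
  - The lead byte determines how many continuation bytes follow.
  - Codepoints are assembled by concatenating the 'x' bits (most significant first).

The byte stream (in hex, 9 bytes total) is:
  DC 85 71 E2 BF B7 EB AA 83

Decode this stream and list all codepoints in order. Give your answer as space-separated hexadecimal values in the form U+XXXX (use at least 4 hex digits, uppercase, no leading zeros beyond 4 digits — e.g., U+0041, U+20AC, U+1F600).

Byte[0]=DC: 2-byte lead, need 1 cont bytes. acc=0x1C
Byte[1]=85: continuation. acc=(acc<<6)|0x05=0x705
Completed: cp=U+0705 (starts at byte 0)
Byte[2]=71: 1-byte ASCII. cp=U+0071
Byte[3]=E2: 3-byte lead, need 2 cont bytes. acc=0x2
Byte[4]=BF: continuation. acc=(acc<<6)|0x3F=0xBF
Byte[5]=B7: continuation. acc=(acc<<6)|0x37=0x2FF7
Completed: cp=U+2FF7 (starts at byte 3)
Byte[6]=EB: 3-byte lead, need 2 cont bytes. acc=0xB
Byte[7]=AA: continuation. acc=(acc<<6)|0x2A=0x2EA
Byte[8]=83: continuation. acc=(acc<<6)|0x03=0xBA83
Completed: cp=U+BA83 (starts at byte 6)

Answer: U+0705 U+0071 U+2FF7 U+BA83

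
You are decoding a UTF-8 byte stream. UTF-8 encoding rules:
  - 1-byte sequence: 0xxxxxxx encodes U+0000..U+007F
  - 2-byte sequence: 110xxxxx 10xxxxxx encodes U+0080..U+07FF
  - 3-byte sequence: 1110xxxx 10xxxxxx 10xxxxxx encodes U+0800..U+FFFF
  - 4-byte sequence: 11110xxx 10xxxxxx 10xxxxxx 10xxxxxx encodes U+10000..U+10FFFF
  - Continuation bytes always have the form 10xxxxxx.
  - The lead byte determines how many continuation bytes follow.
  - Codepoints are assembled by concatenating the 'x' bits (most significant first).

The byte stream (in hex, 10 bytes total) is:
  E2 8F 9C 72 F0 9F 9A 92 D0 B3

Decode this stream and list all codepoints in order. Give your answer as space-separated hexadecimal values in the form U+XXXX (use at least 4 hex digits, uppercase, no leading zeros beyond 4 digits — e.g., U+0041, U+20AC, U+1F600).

Byte[0]=E2: 3-byte lead, need 2 cont bytes. acc=0x2
Byte[1]=8F: continuation. acc=(acc<<6)|0x0F=0x8F
Byte[2]=9C: continuation. acc=(acc<<6)|0x1C=0x23DC
Completed: cp=U+23DC (starts at byte 0)
Byte[3]=72: 1-byte ASCII. cp=U+0072
Byte[4]=F0: 4-byte lead, need 3 cont bytes. acc=0x0
Byte[5]=9F: continuation. acc=(acc<<6)|0x1F=0x1F
Byte[6]=9A: continuation. acc=(acc<<6)|0x1A=0x7DA
Byte[7]=92: continuation. acc=(acc<<6)|0x12=0x1F692
Completed: cp=U+1F692 (starts at byte 4)
Byte[8]=D0: 2-byte lead, need 1 cont bytes. acc=0x10
Byte[9]=B3: continuation. acc=(acc<<6)|0x33=0x433
Completed: cp=U+0433 (starts at byte 8)

Answer: U+23DC U+0072 U+1F692 U+0433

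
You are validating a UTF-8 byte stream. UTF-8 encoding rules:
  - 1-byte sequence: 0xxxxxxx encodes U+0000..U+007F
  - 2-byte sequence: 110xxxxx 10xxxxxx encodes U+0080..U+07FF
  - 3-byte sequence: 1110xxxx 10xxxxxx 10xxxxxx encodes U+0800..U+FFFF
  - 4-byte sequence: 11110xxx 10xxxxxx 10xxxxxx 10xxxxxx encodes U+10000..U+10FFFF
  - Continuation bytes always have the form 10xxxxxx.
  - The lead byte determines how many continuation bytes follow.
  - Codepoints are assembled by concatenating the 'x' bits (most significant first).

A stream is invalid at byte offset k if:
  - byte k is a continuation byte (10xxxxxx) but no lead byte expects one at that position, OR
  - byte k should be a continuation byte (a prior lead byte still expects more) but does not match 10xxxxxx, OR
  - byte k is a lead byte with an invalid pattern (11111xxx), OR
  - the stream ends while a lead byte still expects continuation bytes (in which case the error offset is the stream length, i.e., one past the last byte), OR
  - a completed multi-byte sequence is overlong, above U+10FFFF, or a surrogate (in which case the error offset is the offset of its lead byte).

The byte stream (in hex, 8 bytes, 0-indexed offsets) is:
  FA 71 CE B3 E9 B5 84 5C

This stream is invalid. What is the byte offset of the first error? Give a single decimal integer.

Byte[0]=FA: INVALID lead byte (not 0xxx/110x/1110/11110)

Answer: 0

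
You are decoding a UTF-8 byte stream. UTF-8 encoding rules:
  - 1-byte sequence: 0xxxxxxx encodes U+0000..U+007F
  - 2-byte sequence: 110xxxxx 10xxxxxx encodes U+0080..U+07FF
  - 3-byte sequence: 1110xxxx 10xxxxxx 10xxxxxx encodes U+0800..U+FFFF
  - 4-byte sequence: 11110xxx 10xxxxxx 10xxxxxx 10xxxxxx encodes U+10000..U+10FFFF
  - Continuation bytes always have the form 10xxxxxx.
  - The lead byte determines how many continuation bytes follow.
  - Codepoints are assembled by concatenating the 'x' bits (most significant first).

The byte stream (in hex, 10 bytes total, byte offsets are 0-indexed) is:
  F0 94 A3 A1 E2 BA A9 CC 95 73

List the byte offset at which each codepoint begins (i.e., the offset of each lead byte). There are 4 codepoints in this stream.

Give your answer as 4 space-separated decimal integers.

Answer: 0 4 7 9

Derivation:
Byte[0]=F0: 4-byte lead, need 3 cont bytes. acc=0x0
Byte[1]=94: continuation. acc=(acc<<6)|0x14=0x14
Byte[2]=A3: continuation. acc=(acc<<6)|0x23=0x523
Byte[3]=A1: continuation. acc=(acc<<6)|0x21=0x148E1
Completed: cp=U+148E1 (starts at byte 0)
Byte[4]=E2: 3-byte lead, need 2 cont bytes. acc=0x2
Byte[5]=BA: continuation. acc=(acc<<6)|0x3A=0xBA
Byte[6]=A9: continuation. acc=(acc<<6)|0x29=0x2EA9
Completed: cp=U+2EA9 (starts at byte 4)
Byte[7]=CC: 2-byte lead, need 1 cont bytes. acc=0xC
Byte[8]=95: continuation. acc=(acc<<6)|0x15=0x315
Completed: cp=U+0315 (starts at byte 7)
Byte[9]=73: 1-byte ASCII. cp=U+0073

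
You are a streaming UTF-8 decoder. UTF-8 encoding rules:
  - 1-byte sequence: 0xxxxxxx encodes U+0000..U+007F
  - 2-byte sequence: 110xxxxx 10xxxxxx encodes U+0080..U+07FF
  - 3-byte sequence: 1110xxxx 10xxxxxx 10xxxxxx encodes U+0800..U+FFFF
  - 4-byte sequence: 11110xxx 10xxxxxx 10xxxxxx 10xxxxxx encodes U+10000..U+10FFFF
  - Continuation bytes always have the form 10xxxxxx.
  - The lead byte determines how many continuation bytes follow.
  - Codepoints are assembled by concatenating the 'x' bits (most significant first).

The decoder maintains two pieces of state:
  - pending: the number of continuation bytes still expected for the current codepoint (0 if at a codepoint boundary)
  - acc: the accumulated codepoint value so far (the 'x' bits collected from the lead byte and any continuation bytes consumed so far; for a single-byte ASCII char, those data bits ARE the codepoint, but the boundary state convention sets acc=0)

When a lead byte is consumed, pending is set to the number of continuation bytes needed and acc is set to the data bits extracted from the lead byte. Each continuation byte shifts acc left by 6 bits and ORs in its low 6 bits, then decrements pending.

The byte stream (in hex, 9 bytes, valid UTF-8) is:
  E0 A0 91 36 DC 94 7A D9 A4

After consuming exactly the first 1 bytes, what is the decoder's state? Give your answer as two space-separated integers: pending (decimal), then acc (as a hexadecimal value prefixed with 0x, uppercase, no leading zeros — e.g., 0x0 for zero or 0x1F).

Answer: 2 0x0

Derivation:
Byte[0]=E0: 3-byte lead. pending=2, acc=0x0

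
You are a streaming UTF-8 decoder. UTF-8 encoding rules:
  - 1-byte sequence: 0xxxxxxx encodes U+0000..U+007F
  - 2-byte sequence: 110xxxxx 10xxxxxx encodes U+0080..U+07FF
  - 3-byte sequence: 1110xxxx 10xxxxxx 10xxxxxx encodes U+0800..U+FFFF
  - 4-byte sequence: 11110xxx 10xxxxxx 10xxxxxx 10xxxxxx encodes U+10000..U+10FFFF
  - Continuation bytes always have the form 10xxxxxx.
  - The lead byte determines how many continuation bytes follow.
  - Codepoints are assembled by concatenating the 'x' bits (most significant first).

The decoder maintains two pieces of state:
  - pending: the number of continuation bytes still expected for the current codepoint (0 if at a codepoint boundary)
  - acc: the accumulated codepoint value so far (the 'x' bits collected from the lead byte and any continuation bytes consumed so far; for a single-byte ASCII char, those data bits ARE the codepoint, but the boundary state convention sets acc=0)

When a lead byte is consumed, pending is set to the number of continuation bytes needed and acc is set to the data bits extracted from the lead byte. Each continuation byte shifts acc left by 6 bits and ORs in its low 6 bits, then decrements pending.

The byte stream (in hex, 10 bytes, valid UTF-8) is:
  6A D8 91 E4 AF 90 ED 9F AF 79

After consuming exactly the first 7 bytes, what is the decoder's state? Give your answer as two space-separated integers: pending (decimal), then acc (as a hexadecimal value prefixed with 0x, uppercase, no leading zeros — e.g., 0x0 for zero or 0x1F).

Answer: 2 0xD

Derivation:
Byte[0]=6A: 1-byte. pending=0, acc=0x0
Byte[1]=D8: 2-byte lead. pending=1, acc=0x18
Byte[2]=91: continuation. acc=(acc<<6)|0x11=0x611, pending=0
Byte[3]=E4: 3-byte lead. pending=2, acc=0x4
Byte[4]=AF: continuation. acc=(acc<<6)|0x2F=0x12F, pending=1
Byte[5]=90: continuation. acc=(acc<<6)|0x10=0x4BD0, pending=0
Byte[6]=ED: 3-byte lead. pending=2, acc=0xD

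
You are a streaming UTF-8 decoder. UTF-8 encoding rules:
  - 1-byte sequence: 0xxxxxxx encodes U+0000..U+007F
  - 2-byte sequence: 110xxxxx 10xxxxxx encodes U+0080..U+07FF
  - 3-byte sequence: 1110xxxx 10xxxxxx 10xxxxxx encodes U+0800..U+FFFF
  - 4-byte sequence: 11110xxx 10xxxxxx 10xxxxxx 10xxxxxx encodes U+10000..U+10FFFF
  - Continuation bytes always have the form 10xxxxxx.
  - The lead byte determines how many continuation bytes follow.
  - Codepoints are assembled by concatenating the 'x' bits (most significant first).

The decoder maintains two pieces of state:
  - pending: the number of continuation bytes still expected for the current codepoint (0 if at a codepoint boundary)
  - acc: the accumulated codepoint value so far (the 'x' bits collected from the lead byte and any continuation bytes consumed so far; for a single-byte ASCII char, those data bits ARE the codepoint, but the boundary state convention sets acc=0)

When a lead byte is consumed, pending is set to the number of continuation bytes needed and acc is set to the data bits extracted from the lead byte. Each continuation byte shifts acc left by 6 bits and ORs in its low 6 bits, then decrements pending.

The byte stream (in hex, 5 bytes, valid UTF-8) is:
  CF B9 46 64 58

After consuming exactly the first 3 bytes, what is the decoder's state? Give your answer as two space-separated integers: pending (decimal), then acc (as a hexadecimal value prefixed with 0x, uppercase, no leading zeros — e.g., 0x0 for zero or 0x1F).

Answer: 0 0x0

Derivation:
Byte[0]=CF: 2-byte lead. pending=1, acc=0xF
Byte[1]=B9: continuation. acc=(acc<<6)|0x39=0x3F9, pending=0
Byte[2]=46: 1-byte. pending=0, acc=0x0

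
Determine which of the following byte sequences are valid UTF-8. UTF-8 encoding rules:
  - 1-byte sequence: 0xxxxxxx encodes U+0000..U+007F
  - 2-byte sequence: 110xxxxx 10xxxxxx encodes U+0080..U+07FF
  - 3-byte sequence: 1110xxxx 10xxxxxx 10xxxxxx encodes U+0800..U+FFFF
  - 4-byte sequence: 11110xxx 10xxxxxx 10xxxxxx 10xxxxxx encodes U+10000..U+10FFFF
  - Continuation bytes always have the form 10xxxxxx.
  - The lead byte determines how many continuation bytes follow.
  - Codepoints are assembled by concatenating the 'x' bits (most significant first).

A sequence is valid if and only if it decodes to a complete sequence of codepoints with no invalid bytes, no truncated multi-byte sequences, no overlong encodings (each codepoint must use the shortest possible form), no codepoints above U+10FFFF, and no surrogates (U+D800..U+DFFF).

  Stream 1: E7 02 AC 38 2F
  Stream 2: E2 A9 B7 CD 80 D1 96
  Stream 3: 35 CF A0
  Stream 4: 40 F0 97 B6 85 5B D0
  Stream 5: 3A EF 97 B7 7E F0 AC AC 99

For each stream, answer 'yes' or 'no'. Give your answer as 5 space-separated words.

Answer: no yes yes no yes

Derivation:
Stream 1: error at byte offset 1. INVALID
Stream 2: decodes cleanly. VALID
Stream 3: decodes cleanly. VALID
Stream 4: error at byte offset 7. INVALID
Stream 5: decodes cleanly. VALID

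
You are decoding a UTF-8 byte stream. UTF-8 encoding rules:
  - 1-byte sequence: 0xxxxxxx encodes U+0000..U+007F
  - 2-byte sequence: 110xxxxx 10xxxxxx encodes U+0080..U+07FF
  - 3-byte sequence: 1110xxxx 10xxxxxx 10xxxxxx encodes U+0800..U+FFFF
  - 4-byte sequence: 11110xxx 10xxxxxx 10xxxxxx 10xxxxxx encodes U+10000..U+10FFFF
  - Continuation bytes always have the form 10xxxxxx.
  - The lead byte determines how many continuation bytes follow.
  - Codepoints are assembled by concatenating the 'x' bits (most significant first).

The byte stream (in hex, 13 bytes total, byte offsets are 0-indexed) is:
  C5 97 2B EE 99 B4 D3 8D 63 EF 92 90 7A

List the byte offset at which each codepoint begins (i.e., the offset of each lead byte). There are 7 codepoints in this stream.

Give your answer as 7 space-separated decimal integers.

Byte[0]=C5: 2-byte lead, need 1 cont bytes. acc=0x5
Byte[1]=97: continuation. acc=(acc<<6)|0x17=0x157
Completed: cp=U+0157 (starts at byte 0)
Byte[2]=2B: 1-byte ASCII. cp=U+002B
Byte[3]=EE: 3-byte lead, need 2 cont bytes. acc=0xE
Byte[4]=99: continuation. acc=(acc<<6)|0x19=0x399
Byte[5]=B4: continuation. acc=(acc<<6)|0x34=0xE674
Completed: cp=U+E674 (starts at byte 3)
Byte[6]=D3: 2-byte lead, need 1 cont bytes. acc=0x13
Byte[7]=8D: continuation. acc=(acc<<6)|0x0D=0x4CD
Completed: cp=U+04CD (starts at byte 6)
Byte[8]=63: 1-byte ASCII. cp=U+0063
Byte[9]=EF: 3-byte lead, need 2 cont bytes. acc=0xF
Byte[10]=92: continuation. acc=(acc<<6)|0x12=0x3D2
Byte[11]=90: continuation. acc=(acc<<6)|0x10=0xF490
Completed: cp=U+F490 (starts at byte 9)
Byte[12]=7A: 1-byte ASCII. cp=U+007A

Answer: 0 2 3 6 8 9 12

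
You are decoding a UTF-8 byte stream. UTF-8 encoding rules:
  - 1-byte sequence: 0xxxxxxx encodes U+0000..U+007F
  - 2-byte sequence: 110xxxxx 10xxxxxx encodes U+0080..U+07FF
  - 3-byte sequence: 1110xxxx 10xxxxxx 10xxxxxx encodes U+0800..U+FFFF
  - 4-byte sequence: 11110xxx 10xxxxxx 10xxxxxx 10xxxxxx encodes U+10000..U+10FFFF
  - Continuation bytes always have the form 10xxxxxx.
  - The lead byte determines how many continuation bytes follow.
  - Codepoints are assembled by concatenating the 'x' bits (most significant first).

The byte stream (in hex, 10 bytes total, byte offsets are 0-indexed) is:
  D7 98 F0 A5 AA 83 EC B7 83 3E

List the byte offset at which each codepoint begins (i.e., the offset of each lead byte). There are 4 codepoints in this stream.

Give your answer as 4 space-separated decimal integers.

Byte[0]=D7: 2-byte lead, need 1 cont bytes. acc=0x17
Byte[1]=98: continuation. acc=(acc<<6)|0x18=0x5D8
Completed: cp=U+05D8 (starts at byte 0)
Byte[2]=F0: 4-byte lead, need 3 cont bytes. acc=0x0
Byte[3]=A5: continuation. acc=(acc<<6)|0x25=0x25
Byte[4]=AA: continuation. acc=(acc<<6)|0x2A=0x96A
Byte[5]=83: continuation. acc=(acc<<6)|0x03=0x25A83
Completed: cp=U+25A83 (starts at byte 2)
Byte[6]=EC: 3-byte lead, need 2 cont bytes. acc=0xC
Byte[7]=B7: continuation. acc=(acc<<6)|0x37=0x337
Byte[8]=83: continuation. acc=(acc<<6)|0x03=0xCDC3
Completed: cp=U+CDC3 (starts at byte 6)
Byte[9]=3E: 1-byte ASCII. cp=U+003E

Answer: 0 2 6 9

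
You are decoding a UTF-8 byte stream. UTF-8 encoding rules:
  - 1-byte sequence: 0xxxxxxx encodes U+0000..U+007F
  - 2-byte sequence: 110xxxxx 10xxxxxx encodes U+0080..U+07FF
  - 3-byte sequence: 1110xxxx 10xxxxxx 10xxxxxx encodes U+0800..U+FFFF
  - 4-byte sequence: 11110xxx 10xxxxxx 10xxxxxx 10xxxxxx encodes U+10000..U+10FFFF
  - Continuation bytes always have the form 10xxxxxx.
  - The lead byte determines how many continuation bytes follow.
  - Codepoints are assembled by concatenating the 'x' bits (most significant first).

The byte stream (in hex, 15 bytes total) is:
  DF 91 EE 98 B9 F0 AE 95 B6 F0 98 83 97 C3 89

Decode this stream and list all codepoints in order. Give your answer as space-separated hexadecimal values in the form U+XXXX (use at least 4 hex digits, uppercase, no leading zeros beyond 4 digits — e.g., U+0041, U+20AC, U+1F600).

Answer: U+07D1 U+E639 U+2E576 U+180D7 U+00C9

Derivation:
Byte[0]=DF: 2-byte lead, need 1 cont bytes. acc=0x1F
Byte[1]=91: continuation. acc=(acc<<6)|0x11=0x7D1
Completed: cp=U+07D1 (starts at byte 0)
Byte[2]=EE: 3-byte lead, need 2 cont bytes. acc=0xE
Byte[3]=98: continuation. acc=(acc<<6)|0x18=0x398
Byte[4]=B9: continuation. acc=(acc<<6)|0x39=0xE639
Completed: cp=U+E639 (starts at byte 2)
Byte[5]=F0: 4-byte lead, need 3 cont bytes. acc=0x0
Byte[6]=AE: continuation. acc=(acc<<6)|0x2E=0x2E
Byte[7]=95: continuation. acc=(acc<<6)|0x15=0xB95
Byte[8]=B6: continuation. acc=(acc<<6)|0x36=0x2E576
Completed: cp=U+2E576 (starts at byte 5)
Byte[9]=F0: 4-byte lead, need 3 cont bytes. acc=0x0
Byte[10]=98: continuation. acc=(acc<<6)|0x18=0x18
Byte[11]=83: continuation. acc=(acc<<6)|0x03=0x603
Byte[12]=97: continuation. acc=(acc<<6)|0x17=0x180D7
Completed: cp=U+180D7 (starts at byte 9)
Byte[13]=C3: 2-byte lead, need 1 cont bytes. acc=0x3
Byte[14]=89: continuation. acc=(acc<<6)|0x09=0xC9
Completed: cp=U+00C9 (starts at byte 13)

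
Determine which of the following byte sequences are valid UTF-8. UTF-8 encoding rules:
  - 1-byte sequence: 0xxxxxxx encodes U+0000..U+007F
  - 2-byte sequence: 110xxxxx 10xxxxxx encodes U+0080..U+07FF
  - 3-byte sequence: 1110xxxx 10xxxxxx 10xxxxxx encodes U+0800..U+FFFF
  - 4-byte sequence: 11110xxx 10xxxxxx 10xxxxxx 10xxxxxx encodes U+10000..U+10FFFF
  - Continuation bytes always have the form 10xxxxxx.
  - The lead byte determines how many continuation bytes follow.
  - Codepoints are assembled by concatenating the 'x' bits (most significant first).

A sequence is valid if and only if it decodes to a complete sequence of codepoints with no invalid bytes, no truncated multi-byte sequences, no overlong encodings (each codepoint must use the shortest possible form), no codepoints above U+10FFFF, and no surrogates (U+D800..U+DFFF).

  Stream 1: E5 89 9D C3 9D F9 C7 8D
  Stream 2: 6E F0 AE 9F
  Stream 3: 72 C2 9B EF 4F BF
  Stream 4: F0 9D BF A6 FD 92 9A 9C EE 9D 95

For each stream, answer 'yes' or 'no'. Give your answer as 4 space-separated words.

Stream 1: error at byte offset 5. INVALID
Stream 2: error at byte offset 4. INVALID
Stream 3: error at byte offset 4. INVALID
Stream 4: error at byte offset 4. INVALID

Answer: no no no no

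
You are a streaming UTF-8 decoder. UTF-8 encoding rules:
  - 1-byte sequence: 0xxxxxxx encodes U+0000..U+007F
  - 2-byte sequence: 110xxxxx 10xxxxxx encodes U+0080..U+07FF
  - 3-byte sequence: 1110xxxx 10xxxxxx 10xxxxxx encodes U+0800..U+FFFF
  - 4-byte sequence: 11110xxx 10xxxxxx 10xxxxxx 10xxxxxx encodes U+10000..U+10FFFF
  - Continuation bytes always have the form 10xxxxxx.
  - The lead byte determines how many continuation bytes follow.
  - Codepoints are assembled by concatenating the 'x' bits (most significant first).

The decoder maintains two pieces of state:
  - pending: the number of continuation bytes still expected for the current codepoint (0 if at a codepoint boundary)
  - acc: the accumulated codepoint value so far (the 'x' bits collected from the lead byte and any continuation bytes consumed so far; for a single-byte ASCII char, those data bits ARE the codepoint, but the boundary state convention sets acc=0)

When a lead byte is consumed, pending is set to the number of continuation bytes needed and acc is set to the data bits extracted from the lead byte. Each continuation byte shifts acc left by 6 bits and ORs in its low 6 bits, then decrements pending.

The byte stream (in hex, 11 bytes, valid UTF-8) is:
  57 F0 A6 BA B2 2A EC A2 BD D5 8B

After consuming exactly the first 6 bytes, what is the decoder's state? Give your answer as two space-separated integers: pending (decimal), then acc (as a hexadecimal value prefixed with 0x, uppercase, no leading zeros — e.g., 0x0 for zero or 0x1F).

Answer: 0 0x0

Derivation:
Byte[0]=57: 1-byte. pending=0, acc=0x0
Byte[1]=F0: 4-byte lead. pending=3, acc=0x0
Byte[2]=A6: continuation. acc=(acc<<6)|0x26=0x26, pending=2
Byte[3]=BA: continuation. acc=(acc<<6)|0x3A=0x9BA, pending=1
Byte[4]=B2: continuation. acc=(acc<<6)|0x32=0x26EB2, pending=0
Byte[5]=2A: 1-byte. pending=0, acc=0x0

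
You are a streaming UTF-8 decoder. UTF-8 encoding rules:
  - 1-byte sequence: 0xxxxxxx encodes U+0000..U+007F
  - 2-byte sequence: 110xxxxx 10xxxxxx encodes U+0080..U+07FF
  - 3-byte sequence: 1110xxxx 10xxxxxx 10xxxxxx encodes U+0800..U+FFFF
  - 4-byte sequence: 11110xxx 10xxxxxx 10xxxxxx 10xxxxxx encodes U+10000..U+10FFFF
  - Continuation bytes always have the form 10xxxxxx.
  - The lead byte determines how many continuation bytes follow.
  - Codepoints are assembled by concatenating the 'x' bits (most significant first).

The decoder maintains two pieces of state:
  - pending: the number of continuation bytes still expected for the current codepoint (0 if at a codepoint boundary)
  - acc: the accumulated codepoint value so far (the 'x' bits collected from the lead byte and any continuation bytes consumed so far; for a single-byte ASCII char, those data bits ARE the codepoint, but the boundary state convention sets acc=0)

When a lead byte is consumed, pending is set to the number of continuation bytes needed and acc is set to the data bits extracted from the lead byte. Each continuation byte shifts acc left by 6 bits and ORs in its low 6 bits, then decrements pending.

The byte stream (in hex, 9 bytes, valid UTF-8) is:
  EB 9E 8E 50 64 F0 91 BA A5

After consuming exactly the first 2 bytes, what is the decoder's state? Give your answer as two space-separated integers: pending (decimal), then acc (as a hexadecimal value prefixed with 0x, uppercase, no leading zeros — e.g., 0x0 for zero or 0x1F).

Byte[0]=EB: 3-byte lead. pending=2, acc=0xB
Byte[1]=9E: continuation. acc=(acc<<6)|0x1E=0x2DE, pending=1

Answer: 1 0x2DE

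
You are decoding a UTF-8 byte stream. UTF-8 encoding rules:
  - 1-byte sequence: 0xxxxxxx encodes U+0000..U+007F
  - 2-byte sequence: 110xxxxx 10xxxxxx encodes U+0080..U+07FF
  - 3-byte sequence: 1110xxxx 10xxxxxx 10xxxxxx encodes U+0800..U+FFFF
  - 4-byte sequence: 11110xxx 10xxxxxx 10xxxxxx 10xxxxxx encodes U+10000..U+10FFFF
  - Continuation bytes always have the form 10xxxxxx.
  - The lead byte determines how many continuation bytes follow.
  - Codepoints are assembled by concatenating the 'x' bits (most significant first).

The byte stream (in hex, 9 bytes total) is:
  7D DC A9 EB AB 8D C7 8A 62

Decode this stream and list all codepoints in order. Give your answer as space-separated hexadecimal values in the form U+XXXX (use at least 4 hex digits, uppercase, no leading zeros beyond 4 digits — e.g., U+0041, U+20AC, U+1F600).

Byte[0]=7D: 1-byte ASCII. cp=U+007D
Byte[1]=DC: 2-byte lead, need 1 cont bytes. acc=0x1C
Byte[2]=A9: continuation. acc=(acc<<6)|0x29=0x729
Completed: cp=U+0729 (starts at byte 1)
Byte[3]=EB: 3-byte lead, need 2 cont bytes. acc=0xB
Byte[4]=AB: continuation. acc=(acc<<6)|0x2B=0x2EB
Byte[5]=8D: continuation. acc=(acc<<6)|0x0D=0xBACD
Completed: cp=U+BACD (starts at byte 3)
Byte[6]=C7: 2-byte lead, need 1 cont bytes. acc=0x7
Byte[7]=8A: continuation. acc=(acc<<6)|0x0A=0x1CA
Completed: cp=U+01CA (starts at byte 6)
Byte[8]=62: 1-byte ASCII. cp=U+0062

Answer: U+007D U+0729 U+BACD U+01CA U+0062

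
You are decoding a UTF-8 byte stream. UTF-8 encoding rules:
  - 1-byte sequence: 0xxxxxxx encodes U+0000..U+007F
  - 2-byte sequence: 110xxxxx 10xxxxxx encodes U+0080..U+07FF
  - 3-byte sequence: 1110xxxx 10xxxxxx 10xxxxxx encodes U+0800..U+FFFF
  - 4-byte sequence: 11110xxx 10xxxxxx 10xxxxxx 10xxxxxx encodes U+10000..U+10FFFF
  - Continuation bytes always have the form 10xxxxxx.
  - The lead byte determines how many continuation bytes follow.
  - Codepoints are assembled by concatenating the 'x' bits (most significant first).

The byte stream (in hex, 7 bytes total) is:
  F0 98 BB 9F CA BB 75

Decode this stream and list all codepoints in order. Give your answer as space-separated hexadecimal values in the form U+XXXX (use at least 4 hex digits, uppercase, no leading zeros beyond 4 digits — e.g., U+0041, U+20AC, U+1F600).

Byte[0]=F0: 4-byte lead, need 3 cont bytes. acc=0x0
Byte[1]=98: continuation. acc=(acc<<6)|0x18=0x18
Byte[2]=BB: continuation. acc=(acc<<6)|0x3B=0x63B
Byte[3]=9F: continuation. acc=(acc<<6)|0x1F=0x18EDF
Completed: cp=U+18EDF (starts at byte 0)
Byte[4]=CA: 2-byte lead, need 1 cont bytes. acc=0xA
Byte[5]=BB: continuation. acc=(acc<<6)|0x3B=0x2BB
Completed: cp=U+02BB (starts at byte 4)
Byte[6]=75: 1-byte ASCII. cp=U+0075

Answer: U+18EDF U+02BB U+0075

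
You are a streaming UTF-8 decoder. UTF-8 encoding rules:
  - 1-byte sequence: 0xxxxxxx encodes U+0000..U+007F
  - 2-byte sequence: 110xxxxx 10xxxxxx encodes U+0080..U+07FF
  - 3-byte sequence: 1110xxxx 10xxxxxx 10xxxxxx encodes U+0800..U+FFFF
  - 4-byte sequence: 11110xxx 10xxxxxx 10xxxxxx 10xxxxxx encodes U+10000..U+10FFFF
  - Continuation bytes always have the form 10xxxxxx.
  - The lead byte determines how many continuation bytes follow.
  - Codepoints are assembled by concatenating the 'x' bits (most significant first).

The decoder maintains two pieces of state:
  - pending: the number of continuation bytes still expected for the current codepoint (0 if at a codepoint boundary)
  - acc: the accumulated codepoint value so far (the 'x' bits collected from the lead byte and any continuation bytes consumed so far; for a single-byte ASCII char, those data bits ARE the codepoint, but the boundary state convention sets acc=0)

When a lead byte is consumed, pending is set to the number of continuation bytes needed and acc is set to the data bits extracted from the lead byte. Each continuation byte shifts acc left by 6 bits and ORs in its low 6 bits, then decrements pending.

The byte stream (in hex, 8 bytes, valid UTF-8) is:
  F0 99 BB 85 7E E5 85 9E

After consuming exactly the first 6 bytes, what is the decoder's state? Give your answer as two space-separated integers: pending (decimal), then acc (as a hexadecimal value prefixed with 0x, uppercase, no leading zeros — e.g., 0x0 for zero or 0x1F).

Answer: 2 0x5

Derivation:
Byte[0]=F0: 4-byte lead. pending=3, acc=0x0
Byte[1]=99: continuation. acc=(acc<<6)|0x19=0x19, pending=2
Byte[2]=BB: continuation. acc=(acc<<6)|0x3B=0x67B, pending=1
Byte[3]=85: continuation. acc=(acc<<6)|0x05=0x19EC5, pending=0
Byte[4]=7E: 1-byte. pending=0, acc=0x0
Byte[5]=E5: 3-byte lead. pending=2, acc=0x5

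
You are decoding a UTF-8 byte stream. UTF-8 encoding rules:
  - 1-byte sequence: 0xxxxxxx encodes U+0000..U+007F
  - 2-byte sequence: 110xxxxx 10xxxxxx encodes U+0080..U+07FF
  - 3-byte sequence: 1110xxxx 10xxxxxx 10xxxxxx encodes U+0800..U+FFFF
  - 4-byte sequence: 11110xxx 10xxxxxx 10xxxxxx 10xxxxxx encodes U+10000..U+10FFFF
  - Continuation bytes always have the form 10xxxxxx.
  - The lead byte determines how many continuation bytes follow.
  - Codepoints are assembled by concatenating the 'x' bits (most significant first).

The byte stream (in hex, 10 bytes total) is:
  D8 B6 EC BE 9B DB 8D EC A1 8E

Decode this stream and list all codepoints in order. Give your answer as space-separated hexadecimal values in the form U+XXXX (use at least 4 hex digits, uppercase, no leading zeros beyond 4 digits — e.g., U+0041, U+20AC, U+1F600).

Byte[0]=D8: 2-byte lead, need 1 cont bytes. acc=0x18
Byte[1]=B6: continuation. acc=(acc<<6)|0x36=0x636
Completed: cp=U+0636 (starts at byte 0)
Byte[2]=EC: 3-byte lead, need 2 cont bytes. acc=0xC
Byte[3]=BE: continuation. acc=(acc<<6)|0x3E=0x33E
Byte[4]=9B: continuation. acc=(acc<<6)|0x1B=0xCF9B
Completed: cp=U+CF9B (starts at byte 2)
Byte[5]=DB: 2-byte lead, need 1 cont bytes. acc=0x1B
Byte[6]=8D: continuation. acc=(acc<<6)|0x0D=0x6CD
Completed: cp=U+06CD (starts at byte 5)
Byte[7]=EC: 3-byte lead, need 2 cont bytes. acc=0xC
Byte[8]=A1: continuation. acc=(acc<<6)|0x21=0x321
Byte[9]=8E: continuation. acc=(acc<<6)|0x0E=0xC84E
Completed: cp=U+C84E (starts at byte 7)

Answer: U+0636 U+CF9B U+06CD U+C84E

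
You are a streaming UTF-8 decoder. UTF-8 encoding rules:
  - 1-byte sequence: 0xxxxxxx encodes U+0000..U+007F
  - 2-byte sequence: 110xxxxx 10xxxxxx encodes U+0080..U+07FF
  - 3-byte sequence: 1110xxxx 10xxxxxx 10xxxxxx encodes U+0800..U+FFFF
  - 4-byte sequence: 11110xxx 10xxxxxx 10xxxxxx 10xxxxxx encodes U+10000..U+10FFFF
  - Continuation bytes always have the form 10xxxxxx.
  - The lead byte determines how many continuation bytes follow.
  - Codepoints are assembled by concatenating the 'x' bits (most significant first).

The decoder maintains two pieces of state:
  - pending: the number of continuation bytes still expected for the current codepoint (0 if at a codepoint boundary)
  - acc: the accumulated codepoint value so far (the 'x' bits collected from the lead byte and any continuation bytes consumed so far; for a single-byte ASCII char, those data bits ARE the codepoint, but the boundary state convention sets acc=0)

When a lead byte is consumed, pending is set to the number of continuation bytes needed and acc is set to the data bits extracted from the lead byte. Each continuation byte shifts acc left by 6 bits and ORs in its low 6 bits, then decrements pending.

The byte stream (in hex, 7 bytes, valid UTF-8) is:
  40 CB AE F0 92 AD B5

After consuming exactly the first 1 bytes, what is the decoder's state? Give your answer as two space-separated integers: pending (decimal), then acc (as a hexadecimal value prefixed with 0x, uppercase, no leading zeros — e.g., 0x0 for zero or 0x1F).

Byte[0]=40: 1-byte. pending=0, acc=0x0

Answer: 0 0x0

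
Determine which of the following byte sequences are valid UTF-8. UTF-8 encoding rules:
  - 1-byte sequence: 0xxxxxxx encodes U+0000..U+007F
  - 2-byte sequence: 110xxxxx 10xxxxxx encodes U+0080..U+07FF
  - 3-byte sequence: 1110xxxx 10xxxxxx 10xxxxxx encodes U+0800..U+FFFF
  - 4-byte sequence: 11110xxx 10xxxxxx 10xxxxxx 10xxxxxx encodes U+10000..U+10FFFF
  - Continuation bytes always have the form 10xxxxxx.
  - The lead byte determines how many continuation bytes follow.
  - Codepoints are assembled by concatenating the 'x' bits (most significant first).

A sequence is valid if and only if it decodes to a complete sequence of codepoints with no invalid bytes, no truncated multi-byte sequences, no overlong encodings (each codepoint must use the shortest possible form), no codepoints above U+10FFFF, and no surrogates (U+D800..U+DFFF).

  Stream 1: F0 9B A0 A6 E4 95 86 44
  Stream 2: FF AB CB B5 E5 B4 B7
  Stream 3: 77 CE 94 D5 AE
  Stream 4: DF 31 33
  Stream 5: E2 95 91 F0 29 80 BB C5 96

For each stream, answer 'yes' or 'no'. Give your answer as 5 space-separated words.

Answer: yes no yes no no

Derivation:
Stream 1: decodes cleanly. VALID
Stream 2: error at byte offset 0. INVALID
Stream 3: decodes cleanly. VALID
Stream 4: error at byte offset 1. INVALID
Stream 5: error at byte offset 4. INVALID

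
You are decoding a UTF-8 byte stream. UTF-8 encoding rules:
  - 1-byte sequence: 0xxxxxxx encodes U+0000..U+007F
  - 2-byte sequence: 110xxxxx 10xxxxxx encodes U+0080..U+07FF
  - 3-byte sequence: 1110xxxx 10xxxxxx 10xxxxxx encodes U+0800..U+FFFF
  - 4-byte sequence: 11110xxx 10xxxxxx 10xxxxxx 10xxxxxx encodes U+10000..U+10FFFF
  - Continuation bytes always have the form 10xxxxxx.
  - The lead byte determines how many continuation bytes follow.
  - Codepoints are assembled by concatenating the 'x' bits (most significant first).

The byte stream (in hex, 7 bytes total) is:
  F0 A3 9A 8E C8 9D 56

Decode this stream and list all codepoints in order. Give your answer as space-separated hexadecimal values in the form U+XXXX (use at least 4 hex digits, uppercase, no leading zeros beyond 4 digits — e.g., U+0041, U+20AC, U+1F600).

Byte[0]=F0: 4-byte lead, need 3 cont bytes. acc=0x0
Byte[1]=A3: continuation. acc=(acc<<6)|0x23=0x23
Byte[2]=9A: continuation. acc=(acc<<6)|0x1A=0x8DA
Byte[3]=8E: continuation. acc=(acc<<6)|0x0E=0x2368E
Completed: cp=U+2368E (starts at byte 0)
Byte[4]=C8: 2-byte lead, need 1 cont bytes. acc=0x8
Byte[5]=9D: continuation. acc=(acc<<6)|0x1D=0x21D
Completed: cp=U+021D (starts at byte 4)
Byte[6]=56: 1-byte ASCII. cp=U+0056

Answer: U+2368E U+021D U+0056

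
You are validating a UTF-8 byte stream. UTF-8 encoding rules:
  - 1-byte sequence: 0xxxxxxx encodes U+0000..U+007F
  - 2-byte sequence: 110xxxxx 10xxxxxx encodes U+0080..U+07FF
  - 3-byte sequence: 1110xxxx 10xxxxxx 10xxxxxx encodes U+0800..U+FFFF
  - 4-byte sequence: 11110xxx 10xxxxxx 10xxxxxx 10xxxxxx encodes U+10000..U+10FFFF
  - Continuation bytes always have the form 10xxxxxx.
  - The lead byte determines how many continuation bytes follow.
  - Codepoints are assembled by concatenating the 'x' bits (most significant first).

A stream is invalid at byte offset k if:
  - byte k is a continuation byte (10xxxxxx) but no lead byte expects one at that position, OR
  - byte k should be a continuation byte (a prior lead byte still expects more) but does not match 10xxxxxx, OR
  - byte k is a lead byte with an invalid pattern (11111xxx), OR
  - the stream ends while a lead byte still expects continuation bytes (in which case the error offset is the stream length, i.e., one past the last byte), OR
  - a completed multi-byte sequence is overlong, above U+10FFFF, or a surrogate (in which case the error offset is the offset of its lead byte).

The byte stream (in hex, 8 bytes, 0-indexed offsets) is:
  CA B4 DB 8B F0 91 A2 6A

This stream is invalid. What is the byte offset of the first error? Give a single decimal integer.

Byte[0]=CA: 2-byte lead, need 1 cont bytes. acc=0xA
Byte[1]=B4: continuation. acc=(acc<<6)|0x34=0x2B4
Completed: cp=U+02B4 (starts at byte 0)
Byte[2]=DB: 2-byte lead, need 1 cont bytes. acc=0x1B
Byte[3]=8B: continuation. acc=(acc<<6)|0x0B=0x6CB
Completed: cp=U+06CB (starts at byte 2)
Byte[4]=F0: 4-byte lead, need 3 cont bytes. acc=0x0
Byte[5]=91: continuation. acc=(acc<<6)|0x11=0x11
Byte[6]=A2: continuation. acc=(acc<<6)|0x22=0x462
Byte[7]=6A: expected 10xxxxxx continuation. INVALID

Answer: 7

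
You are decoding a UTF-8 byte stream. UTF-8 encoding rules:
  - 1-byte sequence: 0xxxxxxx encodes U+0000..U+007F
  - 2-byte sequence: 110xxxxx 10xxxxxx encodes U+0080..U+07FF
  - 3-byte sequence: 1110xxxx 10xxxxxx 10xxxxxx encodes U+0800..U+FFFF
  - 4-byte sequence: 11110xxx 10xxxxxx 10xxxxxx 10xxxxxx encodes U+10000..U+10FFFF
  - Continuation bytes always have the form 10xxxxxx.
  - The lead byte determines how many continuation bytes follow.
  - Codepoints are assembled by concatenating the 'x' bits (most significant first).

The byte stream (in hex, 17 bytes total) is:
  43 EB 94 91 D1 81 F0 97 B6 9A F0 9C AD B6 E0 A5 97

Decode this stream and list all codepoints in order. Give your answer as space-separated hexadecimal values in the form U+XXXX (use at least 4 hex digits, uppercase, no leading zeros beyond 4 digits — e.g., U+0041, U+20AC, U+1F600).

Byte[0]=43: 1-byte ASCII. cp=U+0043
Byte[1]=EB: 3-byte lead, need 2 cont bytes. acc=0xB
Byte[2]=94: continuation. acc=(acc<<6)|0x14=0x2D4
Byte[3]=91: continuation. acc=(acc<<6)|0x11=0xB511
Completed: cp=U+B511 (starts at byte 1)
Byte[4]=D1: 2-byte lead, need 1 cont bytes. acc=0x11
Byte[5]=81: continuation. acc=(acc<<6)|0x01=0x441
Completed: cp=U+0441 (starts at byte 4)
Byte[6]=F0: 4-byte lead, need 3 cont bytes. acc=0x0
Byte[7]=97: continuation. acc=(acc<<6)|0x17=0x17
Byte[8]=B6: continuation. acc=(acc<<6)|0x36=0x5F6
Byte[9]=9A: continuation. acc=(acc<<6)|0x1A=0x17D9A
Completed: cp=U+17D9A (starts at byte 6)
Byte[10]=F0: 4-byte lead, need 3 cont bytes. acc=0x0
Byte[11]=9C: continuation. acc=(acc<<6)|0x1C=0x1C
Byte[12]=AD: continuation. acc=(acc<<6)|0x2D=0x72D
Byte[13]=B6: continuation. acc=(acc<<6)|0x36=0x1CB76
Completed: cp=U+1CB76 (starts at byte 10)
Byte[14]=E0: 3-byte lead, need 2 cont bytes. acc=0x0
Byte[15]=A5: continuation. acc=(acc<<6)|0x25=0x25
Byte[16]=97: continuation. acc=(acc<<6)|0x17=0x957
Completed: cp=U+0957 (starts at byte 14)

Answer: U+0043 U+B511 U+0441 U+17D9A U+1CB76 U+0957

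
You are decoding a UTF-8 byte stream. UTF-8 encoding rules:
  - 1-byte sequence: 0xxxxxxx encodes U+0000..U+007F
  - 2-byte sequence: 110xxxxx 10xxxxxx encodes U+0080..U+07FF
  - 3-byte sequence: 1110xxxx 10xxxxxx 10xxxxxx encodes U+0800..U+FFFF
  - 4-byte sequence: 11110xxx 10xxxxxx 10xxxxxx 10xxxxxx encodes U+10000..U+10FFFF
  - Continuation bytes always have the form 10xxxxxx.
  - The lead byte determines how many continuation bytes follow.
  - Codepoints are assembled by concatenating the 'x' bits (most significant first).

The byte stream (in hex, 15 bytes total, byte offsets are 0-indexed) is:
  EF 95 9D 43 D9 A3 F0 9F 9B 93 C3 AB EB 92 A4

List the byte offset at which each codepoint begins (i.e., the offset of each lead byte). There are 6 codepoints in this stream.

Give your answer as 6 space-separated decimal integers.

Answer: 0 3 4 6 10 12

Derivation:
Byte[0]=EF: 3-byte lead, need 2 cont bytes. acc=0xF
Byte[1]=95: continuation. acc=(acc<<6)|0x15=0x3D5
Byte[2]=9D: continuation. acc=(acc<<6)|0x1D=0xF55D
Completed: cp=U+F55D (starts at byte 0)
Byte[3]=43: 1-byte ASCII. cp=U+0043
Byte[4]=D9: 2-byte lead, need 1 cont bytes. acc=0x19
Byte[5]=A3: continuation. acc=(acc<<6)|0x23=0x663
Completed: cp=U+0663 (starts at byte 4)
Byte[6]=F0: 4-byte lead, need 3 cont bytes. acc=0x0
Byte[7]=9F: continuation. acc=(acc<<6)|0x1F=0x1F
Byte[8]=9B: continuation. acc=(acc<<6)|0x1B=0x7DB
Byte[9]=93: continuation. acc=(acc<<6)|0x13=0x1F6D3
Completed: cp=U+1F6D3 (starts at byte 6)
Byte[10]=C3: 2-byte lead, need 1 cont bytes. acc=0x3
Byte[11]=AB: continuation. acc=(acc<<6)|0x2B=0xEB
Completed: cp=U+00EB (starts at byte 10)
Byte[12]=EB: 3-byte lead, need 2 cont bytes. acc=0xB
Byte[13]=92: continuation. acc=(acc<<6)|0x12=0x2D2
Byte[14]=A4: continuation. acc=(acc<<6)|0x24=0xB4A4
Completed: cp=U+B4A4 (starts at byte 12)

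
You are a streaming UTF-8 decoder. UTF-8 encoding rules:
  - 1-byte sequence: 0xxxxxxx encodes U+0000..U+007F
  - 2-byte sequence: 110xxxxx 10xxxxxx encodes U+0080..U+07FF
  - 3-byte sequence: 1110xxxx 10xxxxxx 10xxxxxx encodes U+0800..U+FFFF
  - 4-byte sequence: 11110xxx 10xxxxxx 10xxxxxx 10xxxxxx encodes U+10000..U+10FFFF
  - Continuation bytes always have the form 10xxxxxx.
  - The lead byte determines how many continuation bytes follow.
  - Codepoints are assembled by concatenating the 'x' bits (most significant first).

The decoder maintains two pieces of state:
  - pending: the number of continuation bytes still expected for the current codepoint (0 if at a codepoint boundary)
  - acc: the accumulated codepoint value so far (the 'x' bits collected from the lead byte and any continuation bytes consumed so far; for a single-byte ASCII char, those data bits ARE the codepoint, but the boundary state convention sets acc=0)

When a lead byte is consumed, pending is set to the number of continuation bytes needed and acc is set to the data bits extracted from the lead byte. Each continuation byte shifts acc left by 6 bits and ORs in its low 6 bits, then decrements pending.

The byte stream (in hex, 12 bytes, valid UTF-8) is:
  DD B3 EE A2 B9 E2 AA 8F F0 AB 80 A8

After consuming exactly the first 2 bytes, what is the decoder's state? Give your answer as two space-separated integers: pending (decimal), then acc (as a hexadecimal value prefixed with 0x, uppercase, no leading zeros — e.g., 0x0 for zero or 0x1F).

Answer: 0 0x773

Derivation:
Byte[0]=DD: 2-byte lead. pending=1, acc=0x1D
Byte[1]=B3: continuation. acc=(acc<<6)|0x33=0x773, pending=0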